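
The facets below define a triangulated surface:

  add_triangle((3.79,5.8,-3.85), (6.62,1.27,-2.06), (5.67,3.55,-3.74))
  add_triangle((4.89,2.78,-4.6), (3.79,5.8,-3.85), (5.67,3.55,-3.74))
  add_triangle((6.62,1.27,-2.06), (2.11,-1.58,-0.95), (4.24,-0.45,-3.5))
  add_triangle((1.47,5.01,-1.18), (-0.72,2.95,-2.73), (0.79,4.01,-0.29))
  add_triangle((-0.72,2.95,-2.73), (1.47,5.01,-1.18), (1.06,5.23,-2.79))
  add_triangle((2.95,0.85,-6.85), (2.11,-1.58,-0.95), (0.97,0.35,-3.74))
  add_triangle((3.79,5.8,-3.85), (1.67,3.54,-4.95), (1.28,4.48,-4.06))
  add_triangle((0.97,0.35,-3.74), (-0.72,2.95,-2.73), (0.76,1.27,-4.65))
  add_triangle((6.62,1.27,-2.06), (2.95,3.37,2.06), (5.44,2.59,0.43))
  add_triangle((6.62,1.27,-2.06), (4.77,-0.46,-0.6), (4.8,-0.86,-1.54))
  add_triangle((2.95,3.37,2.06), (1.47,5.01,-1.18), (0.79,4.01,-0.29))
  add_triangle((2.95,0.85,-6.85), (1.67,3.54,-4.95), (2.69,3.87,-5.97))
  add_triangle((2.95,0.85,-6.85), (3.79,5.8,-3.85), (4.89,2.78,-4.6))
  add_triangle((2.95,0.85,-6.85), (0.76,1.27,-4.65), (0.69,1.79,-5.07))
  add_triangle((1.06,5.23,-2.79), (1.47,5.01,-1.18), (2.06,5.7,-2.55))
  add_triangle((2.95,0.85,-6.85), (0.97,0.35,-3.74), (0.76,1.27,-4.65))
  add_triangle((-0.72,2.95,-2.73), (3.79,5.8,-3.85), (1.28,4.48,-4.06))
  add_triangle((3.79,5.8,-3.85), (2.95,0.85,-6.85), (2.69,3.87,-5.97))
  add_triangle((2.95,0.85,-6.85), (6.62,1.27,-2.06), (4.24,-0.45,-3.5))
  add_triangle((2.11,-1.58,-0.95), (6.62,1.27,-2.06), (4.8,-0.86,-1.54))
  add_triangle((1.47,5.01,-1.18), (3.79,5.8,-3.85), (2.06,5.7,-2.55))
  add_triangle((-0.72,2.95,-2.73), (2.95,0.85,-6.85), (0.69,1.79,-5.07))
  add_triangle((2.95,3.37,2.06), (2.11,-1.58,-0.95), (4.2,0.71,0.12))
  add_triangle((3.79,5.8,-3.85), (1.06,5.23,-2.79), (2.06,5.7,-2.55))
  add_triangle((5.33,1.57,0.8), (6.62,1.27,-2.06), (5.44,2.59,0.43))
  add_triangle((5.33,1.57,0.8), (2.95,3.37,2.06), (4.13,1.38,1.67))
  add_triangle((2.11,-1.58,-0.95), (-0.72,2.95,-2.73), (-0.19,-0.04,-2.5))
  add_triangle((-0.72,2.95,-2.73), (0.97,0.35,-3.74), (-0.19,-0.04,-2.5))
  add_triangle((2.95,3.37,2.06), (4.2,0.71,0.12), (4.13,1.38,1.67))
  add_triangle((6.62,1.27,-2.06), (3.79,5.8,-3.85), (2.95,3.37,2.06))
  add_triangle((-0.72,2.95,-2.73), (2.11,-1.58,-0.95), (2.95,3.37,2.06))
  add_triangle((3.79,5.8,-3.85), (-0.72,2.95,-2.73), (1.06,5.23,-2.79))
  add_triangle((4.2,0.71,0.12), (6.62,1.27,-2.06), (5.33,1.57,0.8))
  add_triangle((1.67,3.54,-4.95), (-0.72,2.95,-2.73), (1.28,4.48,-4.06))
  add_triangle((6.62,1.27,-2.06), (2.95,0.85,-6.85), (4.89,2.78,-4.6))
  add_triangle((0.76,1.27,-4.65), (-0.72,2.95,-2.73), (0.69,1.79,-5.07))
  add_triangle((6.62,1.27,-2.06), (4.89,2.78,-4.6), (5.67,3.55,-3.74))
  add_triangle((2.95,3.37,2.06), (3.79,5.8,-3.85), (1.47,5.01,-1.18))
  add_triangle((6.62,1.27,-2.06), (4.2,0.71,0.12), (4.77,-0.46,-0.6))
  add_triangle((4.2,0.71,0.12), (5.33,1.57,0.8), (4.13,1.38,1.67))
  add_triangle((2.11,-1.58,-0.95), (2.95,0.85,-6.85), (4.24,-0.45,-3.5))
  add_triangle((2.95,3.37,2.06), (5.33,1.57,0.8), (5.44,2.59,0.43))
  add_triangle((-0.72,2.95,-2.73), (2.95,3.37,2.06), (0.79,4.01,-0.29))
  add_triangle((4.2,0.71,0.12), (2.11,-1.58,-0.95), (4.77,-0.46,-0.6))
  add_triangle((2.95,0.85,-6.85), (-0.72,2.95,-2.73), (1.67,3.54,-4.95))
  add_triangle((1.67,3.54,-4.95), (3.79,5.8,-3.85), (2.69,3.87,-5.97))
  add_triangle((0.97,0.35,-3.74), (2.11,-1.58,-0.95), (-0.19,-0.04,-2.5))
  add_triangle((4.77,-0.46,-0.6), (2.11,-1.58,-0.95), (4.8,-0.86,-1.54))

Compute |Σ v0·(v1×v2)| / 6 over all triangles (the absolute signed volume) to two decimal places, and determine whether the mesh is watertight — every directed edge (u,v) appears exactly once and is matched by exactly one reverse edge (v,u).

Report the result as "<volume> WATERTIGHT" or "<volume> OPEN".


131.45 WATERTIGHT

Per-triangle v0·(v1×v2)/6:
  t1: +3.8025
  t2: +4.8107
  t3: +4.3663
  t4: +1.5234
  t5: +1.2565
  t6: +1.4634
  t7: +3.4655
  t8: -0.0060
  t9: +1.4867
  t10: +1.8079
  t11: +1.9929
  t12: +2.0470
  t13: +12.2985
  t14: +0.4652
  t15: +0.9827
  t16: +0.6687
  t17: +1.5509
  t18: +6.8935
  t19: +8.9525
  t20: +0.4750
  t21: +1.3016
  t22: +1.9397
  t23: +0.6479
  t24: +1.7145
  t25: +2.9125
  t26: +2.0983
  t27: -2.3878
  t28: +1.6520
  t29: -2.1764
  t30: +24.9305
  t31: -8.8647
  t32: +3.5035
  t33: +1.1217
  t34: +2.0605
  t35: +11.0904
  t36: +0.1294
  t37: +4.3480
  t38: +9.0436
  t39: +2.0715
  t40: +0.4176
  t41: +3.5799
  t42: +2.2776
  t43: -1.8418
  t44: +0.1026
  t45: +4.9555
  t46: +2.5198
  t47: +1.1904
  t48: +0.8084
Σ = +131.4506 → |volume| = 131.45

Directed edges: 144 total, each appears once with its reverse present → watertight.


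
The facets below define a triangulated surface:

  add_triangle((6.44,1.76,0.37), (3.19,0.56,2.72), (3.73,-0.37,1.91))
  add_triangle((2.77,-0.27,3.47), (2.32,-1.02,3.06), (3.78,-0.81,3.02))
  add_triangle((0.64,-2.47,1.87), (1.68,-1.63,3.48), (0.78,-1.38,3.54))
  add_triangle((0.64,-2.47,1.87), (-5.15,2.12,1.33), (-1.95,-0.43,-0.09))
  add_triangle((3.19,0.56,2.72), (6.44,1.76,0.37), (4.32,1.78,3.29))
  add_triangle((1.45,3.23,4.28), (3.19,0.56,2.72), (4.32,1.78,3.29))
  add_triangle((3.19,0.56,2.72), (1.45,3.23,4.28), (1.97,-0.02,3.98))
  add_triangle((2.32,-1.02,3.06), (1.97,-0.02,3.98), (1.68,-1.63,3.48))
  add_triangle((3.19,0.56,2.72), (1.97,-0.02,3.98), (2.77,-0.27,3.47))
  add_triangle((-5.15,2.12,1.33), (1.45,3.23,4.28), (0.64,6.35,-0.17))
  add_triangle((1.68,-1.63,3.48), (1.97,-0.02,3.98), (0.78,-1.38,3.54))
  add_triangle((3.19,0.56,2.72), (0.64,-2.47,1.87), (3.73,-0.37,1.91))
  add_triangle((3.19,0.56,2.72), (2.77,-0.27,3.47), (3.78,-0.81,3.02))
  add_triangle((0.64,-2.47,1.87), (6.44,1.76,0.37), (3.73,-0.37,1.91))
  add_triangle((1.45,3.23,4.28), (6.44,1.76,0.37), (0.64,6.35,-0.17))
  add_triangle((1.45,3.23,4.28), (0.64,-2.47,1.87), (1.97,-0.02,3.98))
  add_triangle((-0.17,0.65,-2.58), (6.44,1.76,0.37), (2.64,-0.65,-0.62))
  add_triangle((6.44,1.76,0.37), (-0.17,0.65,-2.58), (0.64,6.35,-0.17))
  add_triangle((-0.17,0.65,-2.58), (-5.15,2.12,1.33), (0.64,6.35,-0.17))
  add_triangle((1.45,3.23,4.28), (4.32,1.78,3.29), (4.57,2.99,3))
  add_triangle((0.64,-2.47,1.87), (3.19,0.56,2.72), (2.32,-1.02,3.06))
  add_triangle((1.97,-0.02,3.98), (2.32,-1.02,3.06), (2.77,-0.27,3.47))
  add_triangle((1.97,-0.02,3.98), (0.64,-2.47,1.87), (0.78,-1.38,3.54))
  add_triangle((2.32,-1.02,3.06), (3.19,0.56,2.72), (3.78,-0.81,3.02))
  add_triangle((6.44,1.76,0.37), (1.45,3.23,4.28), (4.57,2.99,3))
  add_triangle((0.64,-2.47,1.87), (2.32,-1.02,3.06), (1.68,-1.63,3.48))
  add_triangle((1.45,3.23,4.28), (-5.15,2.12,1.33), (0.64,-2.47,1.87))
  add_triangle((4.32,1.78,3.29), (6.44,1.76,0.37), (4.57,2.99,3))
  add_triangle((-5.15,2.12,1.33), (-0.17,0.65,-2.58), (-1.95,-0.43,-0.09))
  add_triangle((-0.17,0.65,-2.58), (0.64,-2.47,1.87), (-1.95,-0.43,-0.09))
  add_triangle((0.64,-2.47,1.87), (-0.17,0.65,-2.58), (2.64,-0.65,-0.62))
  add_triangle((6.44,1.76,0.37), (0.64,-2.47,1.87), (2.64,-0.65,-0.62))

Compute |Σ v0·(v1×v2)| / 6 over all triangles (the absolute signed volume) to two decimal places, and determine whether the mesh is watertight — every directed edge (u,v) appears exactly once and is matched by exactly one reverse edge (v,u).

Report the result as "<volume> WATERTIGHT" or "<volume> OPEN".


Per-triangle v0·(v1×v2)/6:
  t1: +3.2154
  t2: +0.6600
  t3: +0.9013
  t4: +3.2777
  t5: +2.6499
  t6: +2.2757
  t7: +4.2309
  t8: +0.8898
  t9: +0.7094
  t10: +26.4368
  t11: +1.0015
  t12: +2.4658
  t13: +0.9498
  t14: +2.0800
  t15: +28.4443
  t16: +1.7071
  t17: +4.3604
  t18: +16.8808
  t19: +14.8924
  t20: +3.4417
  t21: +0.4804
  t22: +0.5664
  t23: -1.3288
  t24: -1.0016
  t25: +0.4835
  t26: +0.7162
  t27: +15.5007
  t28: +3.9232
  t29: +3.0718
  t30: +1.7716
  t31: +2.1251
  t32: +4.8893
Σ = +152.6685 → |volume| = 152.67

Directed edges: 96 total, each appears once with its reverse present → watertight.

152.67 WATERTIGHT


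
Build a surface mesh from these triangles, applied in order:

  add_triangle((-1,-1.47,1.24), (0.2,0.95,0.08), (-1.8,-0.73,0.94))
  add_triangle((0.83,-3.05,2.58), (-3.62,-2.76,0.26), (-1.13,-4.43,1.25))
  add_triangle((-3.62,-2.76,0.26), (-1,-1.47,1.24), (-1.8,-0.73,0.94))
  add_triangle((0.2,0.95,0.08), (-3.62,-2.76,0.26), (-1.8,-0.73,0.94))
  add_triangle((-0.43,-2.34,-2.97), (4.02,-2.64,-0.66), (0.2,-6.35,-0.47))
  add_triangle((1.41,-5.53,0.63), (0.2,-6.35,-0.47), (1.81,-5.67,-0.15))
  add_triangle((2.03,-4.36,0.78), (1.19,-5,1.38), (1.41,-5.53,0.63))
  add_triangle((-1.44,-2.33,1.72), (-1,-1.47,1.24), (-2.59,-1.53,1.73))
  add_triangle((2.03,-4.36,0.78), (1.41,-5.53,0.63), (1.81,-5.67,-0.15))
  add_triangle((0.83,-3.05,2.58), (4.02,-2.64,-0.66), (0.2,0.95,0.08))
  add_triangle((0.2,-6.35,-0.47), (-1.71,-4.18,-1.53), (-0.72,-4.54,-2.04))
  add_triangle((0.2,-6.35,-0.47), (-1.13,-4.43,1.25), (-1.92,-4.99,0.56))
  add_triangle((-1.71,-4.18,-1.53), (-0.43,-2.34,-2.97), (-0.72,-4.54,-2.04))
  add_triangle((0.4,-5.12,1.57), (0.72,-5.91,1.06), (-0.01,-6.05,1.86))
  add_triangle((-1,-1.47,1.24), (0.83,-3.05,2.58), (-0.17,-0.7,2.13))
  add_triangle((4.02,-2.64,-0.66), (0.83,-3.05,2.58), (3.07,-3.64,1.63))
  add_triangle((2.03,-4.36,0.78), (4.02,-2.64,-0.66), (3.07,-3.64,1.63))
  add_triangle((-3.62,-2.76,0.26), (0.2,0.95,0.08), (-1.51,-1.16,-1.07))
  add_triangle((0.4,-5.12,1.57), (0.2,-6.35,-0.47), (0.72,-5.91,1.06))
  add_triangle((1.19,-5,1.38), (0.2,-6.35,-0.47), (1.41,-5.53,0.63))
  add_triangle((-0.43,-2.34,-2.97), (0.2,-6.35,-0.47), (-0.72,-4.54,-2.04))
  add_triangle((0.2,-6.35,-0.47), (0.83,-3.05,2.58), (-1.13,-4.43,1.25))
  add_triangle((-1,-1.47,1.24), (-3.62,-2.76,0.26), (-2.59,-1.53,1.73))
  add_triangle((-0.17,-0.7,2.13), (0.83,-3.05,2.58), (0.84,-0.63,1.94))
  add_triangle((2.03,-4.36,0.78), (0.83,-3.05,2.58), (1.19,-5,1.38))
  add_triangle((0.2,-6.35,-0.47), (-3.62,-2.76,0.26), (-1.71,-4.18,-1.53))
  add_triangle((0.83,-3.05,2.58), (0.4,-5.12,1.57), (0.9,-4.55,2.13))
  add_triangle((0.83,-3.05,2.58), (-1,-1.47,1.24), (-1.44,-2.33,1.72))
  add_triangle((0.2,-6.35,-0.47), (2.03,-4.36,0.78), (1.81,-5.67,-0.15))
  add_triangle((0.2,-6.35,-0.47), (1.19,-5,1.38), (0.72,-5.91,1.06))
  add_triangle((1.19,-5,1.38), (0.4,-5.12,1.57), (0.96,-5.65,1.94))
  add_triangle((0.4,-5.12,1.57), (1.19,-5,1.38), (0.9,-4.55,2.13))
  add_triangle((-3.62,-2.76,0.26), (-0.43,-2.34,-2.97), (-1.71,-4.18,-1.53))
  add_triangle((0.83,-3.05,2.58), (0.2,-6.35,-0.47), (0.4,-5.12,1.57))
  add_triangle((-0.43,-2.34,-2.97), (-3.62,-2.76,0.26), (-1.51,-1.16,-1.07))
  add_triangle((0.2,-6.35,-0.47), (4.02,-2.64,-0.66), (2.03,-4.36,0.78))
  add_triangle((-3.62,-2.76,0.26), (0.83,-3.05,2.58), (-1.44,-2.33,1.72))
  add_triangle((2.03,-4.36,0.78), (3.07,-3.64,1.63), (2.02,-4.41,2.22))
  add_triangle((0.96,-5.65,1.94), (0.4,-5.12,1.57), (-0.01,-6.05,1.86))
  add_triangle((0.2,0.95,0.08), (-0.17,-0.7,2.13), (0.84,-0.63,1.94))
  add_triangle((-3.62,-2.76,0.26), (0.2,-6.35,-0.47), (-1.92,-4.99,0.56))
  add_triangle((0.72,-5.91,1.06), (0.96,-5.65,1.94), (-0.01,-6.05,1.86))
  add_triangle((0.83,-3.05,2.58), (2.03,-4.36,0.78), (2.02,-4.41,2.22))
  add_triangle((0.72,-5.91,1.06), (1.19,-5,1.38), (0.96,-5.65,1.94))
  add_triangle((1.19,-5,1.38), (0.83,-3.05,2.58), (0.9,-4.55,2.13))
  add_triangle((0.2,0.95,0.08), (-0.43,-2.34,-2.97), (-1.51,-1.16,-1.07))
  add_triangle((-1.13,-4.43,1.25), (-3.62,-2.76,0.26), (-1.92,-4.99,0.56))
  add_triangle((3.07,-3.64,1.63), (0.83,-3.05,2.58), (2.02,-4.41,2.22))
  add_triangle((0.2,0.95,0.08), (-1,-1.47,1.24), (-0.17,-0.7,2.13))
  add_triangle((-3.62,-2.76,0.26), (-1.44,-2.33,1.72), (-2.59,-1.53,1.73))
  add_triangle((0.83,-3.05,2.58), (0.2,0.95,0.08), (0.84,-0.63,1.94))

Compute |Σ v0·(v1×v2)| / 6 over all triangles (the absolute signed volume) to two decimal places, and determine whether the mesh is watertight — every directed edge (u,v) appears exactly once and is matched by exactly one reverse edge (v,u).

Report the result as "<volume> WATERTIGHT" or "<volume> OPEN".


69.53 OPEN

Per-triangle v0·(v1×v2)/6:
  t1: +0.2460
  t2: +3.0859
  t3: +0.7988
  t4: +0.3535
  t5: +11.9006
  t6: +1.4417
  t7: +0.7081
  t8: +0.0775
  t9: +0.7688
  t10: +2.1573
  t11: +2.2063
  t12: +2.2201
  t13: +1.5356
  t14: -0.3088
  t15: +1.0951
  t16: -0.6262
  t17: +3.1166
  t18: +0.5665
  t19: +0.7228
  t20: +1.1533
  t21: +1.6461
  t22: +4.9954
  t23: -0.9725
  t24: +0.7805
  t25: +1.4741
  t26: +5.6936
  t27: +0.3932
  t28: +0.1749
  t29: -1.3637
  t30: +0.6475
  t31: -0.2093
  t32: +0.5724
  t33: +3.2010
  t34: -0.8049
  t35: +1.4148
  t36: +5.5251
  t37: +1.6298
  t38: +1.4538
  t39: -0.0876
  t40: +0.3442
  t41: +2.6253
  t42: +0.8892
  t43: +0.5644
  t44: +0.4009
  t45: +0.3408
  t46: +0.5654
  t47: +1.5779
  t48: +0.9926
  t49: +0.2344
  t50: +1.5815
  t51: +0.0277
Σ = +69.5279 → |volume| = 69.53

Directed edges: 153 total; 3 unmatched, e.g. (-0.43,-2.34,-2.97)→(4.02,-2.64,-0.66) → open.


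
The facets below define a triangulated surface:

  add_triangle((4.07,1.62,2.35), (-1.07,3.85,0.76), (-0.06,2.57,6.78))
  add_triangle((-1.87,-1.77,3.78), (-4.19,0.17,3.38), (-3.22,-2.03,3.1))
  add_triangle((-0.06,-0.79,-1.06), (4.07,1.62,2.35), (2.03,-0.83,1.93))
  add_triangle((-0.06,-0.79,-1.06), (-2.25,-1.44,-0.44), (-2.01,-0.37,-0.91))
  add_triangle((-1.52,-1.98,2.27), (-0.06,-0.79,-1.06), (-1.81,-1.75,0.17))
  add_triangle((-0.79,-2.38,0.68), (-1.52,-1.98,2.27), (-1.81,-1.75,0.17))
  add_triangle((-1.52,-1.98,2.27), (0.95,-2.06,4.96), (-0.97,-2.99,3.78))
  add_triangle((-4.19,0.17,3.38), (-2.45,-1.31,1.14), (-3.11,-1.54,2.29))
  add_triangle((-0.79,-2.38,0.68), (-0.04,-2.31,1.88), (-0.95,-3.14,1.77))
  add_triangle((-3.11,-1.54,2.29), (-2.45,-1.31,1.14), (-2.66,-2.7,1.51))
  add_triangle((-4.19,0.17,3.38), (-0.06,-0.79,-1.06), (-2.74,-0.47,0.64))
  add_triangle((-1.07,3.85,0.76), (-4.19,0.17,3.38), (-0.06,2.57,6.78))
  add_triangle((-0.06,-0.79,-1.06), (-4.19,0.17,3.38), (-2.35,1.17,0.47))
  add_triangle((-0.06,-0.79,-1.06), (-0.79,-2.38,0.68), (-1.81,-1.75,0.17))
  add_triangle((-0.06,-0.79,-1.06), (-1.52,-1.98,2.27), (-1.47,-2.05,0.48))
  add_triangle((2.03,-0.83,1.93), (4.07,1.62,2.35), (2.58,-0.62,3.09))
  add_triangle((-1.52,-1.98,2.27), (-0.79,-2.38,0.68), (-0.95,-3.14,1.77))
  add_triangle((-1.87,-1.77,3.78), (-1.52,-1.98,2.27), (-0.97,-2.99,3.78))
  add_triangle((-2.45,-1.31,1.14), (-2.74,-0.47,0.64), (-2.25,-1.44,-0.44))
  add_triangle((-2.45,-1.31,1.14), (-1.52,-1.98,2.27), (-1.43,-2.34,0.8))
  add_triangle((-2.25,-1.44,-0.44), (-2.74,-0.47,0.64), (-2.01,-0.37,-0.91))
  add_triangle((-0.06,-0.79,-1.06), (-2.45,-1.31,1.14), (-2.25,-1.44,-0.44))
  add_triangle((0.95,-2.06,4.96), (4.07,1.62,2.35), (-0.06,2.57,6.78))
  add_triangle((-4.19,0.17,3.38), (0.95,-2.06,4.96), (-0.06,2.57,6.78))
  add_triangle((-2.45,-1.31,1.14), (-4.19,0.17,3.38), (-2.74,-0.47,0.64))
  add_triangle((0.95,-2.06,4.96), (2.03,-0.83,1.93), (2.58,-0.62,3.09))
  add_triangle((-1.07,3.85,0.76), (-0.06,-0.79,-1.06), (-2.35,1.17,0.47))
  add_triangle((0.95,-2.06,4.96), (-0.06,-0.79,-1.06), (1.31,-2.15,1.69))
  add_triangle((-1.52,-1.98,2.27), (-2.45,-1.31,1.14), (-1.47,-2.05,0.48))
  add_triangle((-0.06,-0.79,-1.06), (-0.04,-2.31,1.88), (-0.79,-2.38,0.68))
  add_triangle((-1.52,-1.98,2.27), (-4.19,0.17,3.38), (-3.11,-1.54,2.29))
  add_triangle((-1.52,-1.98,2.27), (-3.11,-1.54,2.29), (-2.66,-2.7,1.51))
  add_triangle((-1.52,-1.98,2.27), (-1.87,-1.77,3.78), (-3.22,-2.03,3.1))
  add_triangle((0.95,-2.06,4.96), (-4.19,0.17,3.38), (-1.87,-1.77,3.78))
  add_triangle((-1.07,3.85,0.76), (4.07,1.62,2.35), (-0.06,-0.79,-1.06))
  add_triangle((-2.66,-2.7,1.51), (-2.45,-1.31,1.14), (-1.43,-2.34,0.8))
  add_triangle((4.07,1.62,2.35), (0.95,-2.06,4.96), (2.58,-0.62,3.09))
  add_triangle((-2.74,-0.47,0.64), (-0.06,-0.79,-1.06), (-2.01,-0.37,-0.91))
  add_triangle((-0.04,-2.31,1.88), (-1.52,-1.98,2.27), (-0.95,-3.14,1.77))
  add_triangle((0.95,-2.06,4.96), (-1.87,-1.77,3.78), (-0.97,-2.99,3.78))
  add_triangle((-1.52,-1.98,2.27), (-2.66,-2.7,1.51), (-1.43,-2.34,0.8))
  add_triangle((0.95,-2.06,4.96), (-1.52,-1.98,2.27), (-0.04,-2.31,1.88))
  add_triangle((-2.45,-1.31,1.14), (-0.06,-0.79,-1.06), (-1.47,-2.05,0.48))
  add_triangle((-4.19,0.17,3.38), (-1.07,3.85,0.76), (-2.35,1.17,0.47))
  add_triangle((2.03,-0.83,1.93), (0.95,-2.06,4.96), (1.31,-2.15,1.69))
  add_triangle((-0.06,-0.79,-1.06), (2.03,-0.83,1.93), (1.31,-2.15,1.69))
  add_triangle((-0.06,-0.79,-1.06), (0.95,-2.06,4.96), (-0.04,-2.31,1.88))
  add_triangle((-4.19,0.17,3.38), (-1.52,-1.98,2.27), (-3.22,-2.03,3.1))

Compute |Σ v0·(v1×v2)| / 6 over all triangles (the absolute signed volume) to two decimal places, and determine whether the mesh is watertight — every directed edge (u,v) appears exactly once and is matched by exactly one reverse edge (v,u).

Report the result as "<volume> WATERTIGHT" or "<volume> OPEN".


Per-triangle v0·(v1×v2)/6:
  t1: +17.3415
  t2: +2.7796
  t3: +1.5332
  t4: +0.5059
  t5: -0.6338
  t6: +0.9439
  t7: -0.8423
  t8: +0.7578
  t9: +0.2070
  t10: +0.4534
  t11: -0.4191
  t12: +18.0793
  t13: +1.6208
  t14: +0.6533
  t15: +0.2700
  t16: +0.9315
  t17: +0.3611
  t18: +0.8251
  t19: +0.6656
  t20: -0.9411
  t21: +0.6529
  t22: +0.3549
  t23: +19.0326
  t24: +19.7701
  t25: +1.2061
  t26: +0.9572
  t27: +1.2175
  t28: +0.8319
  t29: +0.9038
  t30: +0.4685
  t31: +1.5265
  t32: +1.1103
  t33: +0.8296
  t34: +4.1749
  t35: +2.2580
  t36: +0.1049
  t37: +2.2816
  t38: -0.4788
  t39: +0.6764
  t40: +2.7650
  t41: +0.5566
  t42: +2.1281
  t43: +0.4984
  t44: +3.7125
  t45: +1.9644
  t46: +0.6703
  t47: +0.5877
  t48: -0.8586
Σ = +114.9958 → |volume| = 115.00

Directed edges: 144 total, each appears once with its reverse present → watertight.

115.00 WATERTIGHT


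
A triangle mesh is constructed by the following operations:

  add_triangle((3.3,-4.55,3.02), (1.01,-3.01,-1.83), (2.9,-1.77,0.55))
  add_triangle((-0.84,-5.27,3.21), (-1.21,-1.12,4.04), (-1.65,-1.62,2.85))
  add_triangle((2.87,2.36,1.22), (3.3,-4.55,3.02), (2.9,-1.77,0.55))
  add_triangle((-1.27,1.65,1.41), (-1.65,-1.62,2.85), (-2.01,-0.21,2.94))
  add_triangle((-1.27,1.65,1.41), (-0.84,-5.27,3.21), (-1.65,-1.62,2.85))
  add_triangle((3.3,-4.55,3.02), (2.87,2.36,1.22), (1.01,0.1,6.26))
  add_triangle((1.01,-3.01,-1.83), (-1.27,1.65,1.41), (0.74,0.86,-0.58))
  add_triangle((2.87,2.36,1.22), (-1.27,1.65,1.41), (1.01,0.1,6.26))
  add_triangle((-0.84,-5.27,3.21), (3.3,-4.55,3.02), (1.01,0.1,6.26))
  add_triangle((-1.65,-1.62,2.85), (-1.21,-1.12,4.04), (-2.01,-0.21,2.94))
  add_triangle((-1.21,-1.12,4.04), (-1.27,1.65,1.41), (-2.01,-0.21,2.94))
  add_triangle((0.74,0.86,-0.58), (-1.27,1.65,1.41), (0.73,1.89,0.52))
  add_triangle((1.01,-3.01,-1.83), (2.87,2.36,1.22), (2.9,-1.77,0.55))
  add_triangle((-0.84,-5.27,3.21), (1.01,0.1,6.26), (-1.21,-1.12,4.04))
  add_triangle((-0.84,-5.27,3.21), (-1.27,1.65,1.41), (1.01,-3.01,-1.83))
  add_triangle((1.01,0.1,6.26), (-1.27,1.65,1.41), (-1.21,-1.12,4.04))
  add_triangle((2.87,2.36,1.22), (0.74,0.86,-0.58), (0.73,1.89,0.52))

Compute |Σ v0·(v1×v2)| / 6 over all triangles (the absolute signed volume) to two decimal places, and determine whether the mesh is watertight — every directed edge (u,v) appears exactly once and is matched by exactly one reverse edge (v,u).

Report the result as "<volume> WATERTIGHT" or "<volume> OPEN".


84.76 OPEN

Per-triangle v0·(v1×v2)/6:
  t1: +5.2475
  t2: +2.4167
  t3: +5.5861
  t4: -0.0436
  t5: -0.4434
  t6: +19.6930
  t7: +0.1864
  t8: +8.1958
  t9: +22.1306
  t10: +0.9556
  t11: +1.2067
  t12: +0.3678
  t13: +3.2358
  t14: +8.6584
  t15: +1.7726
  t16: +5.0121
  t17: +0.5771
Σ = +84.7551 → |volume| = 84.76

Directed edges: 51 total; 9 unmatched, e.g. (3.3,-4.55,3.02)→(1.01,-3.01,-1.83) → open.


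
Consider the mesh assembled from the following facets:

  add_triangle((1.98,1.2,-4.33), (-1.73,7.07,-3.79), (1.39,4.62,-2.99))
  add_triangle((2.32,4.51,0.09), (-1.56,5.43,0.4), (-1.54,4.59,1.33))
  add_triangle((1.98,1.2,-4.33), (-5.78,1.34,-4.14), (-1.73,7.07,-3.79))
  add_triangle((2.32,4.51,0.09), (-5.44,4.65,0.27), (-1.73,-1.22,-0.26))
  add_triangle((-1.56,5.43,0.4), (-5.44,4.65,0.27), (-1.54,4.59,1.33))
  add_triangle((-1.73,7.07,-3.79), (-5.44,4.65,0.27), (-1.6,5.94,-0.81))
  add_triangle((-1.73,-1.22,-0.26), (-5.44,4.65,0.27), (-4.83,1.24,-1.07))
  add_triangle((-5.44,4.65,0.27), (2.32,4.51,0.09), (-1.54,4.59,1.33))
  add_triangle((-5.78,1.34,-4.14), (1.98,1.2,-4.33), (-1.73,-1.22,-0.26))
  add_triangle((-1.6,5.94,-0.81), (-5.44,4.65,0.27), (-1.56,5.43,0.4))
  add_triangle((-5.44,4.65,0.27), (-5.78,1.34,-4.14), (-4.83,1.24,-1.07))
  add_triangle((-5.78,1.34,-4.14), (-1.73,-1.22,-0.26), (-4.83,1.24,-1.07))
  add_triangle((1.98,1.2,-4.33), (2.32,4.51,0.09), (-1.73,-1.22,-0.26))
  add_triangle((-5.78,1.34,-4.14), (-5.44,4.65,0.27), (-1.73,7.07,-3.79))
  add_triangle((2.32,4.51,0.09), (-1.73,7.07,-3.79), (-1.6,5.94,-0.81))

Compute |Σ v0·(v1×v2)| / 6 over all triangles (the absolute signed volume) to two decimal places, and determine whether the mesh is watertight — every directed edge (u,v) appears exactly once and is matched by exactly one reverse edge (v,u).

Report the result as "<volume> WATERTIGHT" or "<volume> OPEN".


Per-triangle v0·(v1×v2)/6:
  t1: +9.5741
  t2: +3.1971
  t3: +32.8519
  t4: -1.5342
  t5: +3.6986
  t6: +11.5590
  t7: +2.2989
  t8: -6.7709
  t9: +7.4117
  t10: +4.6407
  t11: +7.3182
  t12: +3.8450
  t13: -3.8493
  t14: +35.0945
  t15: +10.0109
Σ = +119.3464 → |volume| = 119.35

Directed edges: 45 total; 7 unmatched, e.g. (-1.73,7.07,-3.79)→(1.39,4.62,-2.99) → open.

119.35 OPEN


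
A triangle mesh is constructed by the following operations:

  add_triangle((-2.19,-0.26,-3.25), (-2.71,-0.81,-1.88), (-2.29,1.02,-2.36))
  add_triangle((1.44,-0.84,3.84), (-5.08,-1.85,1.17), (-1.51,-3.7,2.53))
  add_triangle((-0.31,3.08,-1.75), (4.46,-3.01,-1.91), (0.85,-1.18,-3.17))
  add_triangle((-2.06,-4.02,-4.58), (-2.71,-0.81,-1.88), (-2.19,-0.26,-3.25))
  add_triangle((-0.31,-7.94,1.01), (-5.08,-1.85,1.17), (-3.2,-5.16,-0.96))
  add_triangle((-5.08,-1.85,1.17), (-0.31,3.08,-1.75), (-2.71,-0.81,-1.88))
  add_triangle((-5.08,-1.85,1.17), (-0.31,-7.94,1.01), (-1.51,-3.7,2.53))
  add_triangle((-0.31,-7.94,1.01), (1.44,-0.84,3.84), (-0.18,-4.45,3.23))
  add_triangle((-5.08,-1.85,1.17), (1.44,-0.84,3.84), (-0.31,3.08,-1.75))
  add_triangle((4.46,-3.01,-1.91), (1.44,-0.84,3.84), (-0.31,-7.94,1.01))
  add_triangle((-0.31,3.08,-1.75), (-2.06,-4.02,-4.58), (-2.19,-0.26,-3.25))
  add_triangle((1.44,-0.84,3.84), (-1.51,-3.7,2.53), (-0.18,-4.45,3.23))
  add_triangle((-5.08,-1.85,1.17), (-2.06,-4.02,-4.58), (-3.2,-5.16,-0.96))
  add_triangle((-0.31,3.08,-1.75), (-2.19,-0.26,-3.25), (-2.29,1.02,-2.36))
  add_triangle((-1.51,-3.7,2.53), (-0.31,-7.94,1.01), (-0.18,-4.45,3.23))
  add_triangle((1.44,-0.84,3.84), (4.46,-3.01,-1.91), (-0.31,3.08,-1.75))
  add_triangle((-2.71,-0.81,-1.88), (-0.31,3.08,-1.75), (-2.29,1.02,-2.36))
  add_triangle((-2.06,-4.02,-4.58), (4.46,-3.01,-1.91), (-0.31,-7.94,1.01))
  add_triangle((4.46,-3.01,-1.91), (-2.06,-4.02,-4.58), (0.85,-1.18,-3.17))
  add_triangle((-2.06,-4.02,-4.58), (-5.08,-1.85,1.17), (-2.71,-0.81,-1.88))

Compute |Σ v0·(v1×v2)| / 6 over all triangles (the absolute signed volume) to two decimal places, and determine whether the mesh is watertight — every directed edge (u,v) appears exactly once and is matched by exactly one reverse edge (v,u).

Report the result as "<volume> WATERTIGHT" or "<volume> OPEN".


182.54 OPEN

Per-triangle v0·(v1×v2)/6:
  t1: +1.1949
  t2: +8.6052
  t3: +6.8364
  t4: +3.2227
  t5: +14.4205
  t6: +6.4967
  t7: +11.9582
  t8: +5.2229
  t9: +9.1732
  t10: +27.0827
  t11: +3.5101
  t12: +3.0890
  t13: +12.3968
  t14: +1.7896
  t15: +4.7969
  t16: +9.6948
  t17: -0.0763
  t18: +36.6157
  t19: +8.8227
  t20: +7.6897
Σ = +182.5424 → |volume| = 182.54

Directed edges: 60 total; 6 unmatched, e.g. (0.85,-1.18,-3.17)→(-0.31,3.08,-1.75) → open.


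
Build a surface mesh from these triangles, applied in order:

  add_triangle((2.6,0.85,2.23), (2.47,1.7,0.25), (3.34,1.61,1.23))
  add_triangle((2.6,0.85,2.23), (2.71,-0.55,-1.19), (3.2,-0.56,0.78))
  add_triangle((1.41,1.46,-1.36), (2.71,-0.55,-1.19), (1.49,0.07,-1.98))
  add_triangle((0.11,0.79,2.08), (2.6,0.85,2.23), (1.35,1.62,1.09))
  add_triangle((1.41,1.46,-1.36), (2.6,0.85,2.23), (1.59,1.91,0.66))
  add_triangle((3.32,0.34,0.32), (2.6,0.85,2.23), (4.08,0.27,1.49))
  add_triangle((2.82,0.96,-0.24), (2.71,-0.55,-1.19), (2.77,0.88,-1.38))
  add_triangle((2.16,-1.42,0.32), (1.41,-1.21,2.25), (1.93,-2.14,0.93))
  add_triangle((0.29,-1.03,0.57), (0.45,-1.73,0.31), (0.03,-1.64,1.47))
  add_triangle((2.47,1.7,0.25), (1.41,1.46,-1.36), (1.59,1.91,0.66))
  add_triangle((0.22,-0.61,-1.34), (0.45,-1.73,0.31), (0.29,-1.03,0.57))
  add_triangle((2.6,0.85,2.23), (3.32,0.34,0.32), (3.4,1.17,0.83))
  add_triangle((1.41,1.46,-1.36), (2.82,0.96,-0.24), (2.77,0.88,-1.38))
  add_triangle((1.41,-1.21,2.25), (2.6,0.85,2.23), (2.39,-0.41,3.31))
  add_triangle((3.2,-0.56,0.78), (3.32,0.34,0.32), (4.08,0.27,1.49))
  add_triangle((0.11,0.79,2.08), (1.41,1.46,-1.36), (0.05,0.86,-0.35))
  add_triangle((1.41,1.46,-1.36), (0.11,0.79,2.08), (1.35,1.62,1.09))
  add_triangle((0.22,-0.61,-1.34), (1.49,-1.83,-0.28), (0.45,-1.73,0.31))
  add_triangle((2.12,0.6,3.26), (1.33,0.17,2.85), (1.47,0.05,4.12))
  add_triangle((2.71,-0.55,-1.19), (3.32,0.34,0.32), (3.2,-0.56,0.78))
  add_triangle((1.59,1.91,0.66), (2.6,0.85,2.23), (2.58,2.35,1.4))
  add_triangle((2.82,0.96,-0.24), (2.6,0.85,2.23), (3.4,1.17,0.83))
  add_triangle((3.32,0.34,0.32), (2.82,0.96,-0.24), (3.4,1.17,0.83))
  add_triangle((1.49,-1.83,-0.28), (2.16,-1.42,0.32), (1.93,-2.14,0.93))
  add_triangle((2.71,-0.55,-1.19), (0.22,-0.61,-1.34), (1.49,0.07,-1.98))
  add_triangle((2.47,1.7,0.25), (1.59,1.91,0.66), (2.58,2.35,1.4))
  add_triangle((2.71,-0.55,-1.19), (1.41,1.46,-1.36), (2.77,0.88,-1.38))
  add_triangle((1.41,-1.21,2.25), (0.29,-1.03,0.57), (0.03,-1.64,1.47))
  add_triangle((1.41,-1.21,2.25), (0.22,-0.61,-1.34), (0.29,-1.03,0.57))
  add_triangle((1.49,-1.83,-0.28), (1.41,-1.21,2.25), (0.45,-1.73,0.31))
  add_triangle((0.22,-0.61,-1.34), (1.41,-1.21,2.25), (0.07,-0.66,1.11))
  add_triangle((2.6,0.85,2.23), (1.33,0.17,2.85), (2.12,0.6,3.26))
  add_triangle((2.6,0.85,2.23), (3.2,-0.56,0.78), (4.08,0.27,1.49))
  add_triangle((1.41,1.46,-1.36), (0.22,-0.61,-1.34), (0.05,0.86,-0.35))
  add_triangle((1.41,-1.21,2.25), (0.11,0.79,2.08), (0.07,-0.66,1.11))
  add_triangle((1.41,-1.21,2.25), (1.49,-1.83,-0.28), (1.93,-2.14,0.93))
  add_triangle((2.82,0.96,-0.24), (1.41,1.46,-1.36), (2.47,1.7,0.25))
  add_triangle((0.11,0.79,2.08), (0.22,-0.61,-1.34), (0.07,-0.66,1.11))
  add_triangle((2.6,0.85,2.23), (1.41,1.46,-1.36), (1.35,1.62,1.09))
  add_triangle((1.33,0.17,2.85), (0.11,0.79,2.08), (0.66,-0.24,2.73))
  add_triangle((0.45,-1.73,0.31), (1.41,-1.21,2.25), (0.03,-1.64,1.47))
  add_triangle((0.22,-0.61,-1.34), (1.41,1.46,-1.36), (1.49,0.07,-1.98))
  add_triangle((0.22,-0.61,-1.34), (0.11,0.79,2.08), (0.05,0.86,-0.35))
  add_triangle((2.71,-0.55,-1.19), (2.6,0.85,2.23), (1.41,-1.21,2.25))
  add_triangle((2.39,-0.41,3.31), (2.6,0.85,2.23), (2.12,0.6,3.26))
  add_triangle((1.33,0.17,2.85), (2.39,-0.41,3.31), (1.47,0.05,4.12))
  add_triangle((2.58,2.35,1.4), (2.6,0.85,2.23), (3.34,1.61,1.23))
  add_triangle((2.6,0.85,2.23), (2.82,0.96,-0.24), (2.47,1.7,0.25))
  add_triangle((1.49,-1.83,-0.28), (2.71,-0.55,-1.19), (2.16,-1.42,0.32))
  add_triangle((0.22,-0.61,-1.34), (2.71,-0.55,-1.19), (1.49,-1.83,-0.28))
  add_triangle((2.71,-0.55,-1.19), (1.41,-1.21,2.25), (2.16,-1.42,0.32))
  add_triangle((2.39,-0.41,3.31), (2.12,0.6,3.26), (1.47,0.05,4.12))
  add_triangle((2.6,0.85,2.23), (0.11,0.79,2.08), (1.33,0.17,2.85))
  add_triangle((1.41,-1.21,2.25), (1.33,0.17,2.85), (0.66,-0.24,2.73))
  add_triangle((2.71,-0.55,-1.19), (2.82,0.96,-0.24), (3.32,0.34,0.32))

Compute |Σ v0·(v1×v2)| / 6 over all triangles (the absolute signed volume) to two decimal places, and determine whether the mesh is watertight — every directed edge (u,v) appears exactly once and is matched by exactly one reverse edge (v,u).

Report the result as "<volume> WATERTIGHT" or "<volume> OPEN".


23.30 OPEN

Per-triangle v0·(v1×v2)/6:
  t1: -0.2127
  t2: -1.2235
  t3: +0.9210
  t4: +1.0364
  t5: -1.2432
  t6: +0.5162
  t7: +0.7635
  t8: +0.5745
  t9: -0.0516
  t10: +0.6052
  t11: -0.0160
  t12: +0.7379
  t13: +0.5637
  t14: +0.3752
  t15: +0.5001
  t16: +0.4632
  t17: +0.2660
  t18: +0.4130
  t19: -0.0315
  t20: +0.9288
  t21: +0.0303
  t22: -0.0329
  t23: +0.4193
  t24: +0.3542
  t25: +0.5477
  t26: +0.2644
  t27: +0.3535
  t28: -0.2204
  t29: -0.3210
  t30: +0.7864
  t31: +0.3372
  t32: -0.0965
  t33: +0.4928
  t34: +0.2736
  t35: +0.4760
  t36: -0.0236
  t37: +0.7127
  t38: -0.1087
  t39: +1.2829
  t40: +0.3589
  t41: +0.6039
  t42: +0.2835
  t43: -0.1025
  t44: +3.1922
  t45: +0.6934
  t46: -0.2092
  t47: +0.8847
  t48: +0.9974
  t49: +0.7093
  t50: +0.9535
  t51: +0.7428
  t52: +0.7610
  t53: +0.7864
  t54: +0.4609
  t55: +0.7733
Σ = +23.3035 → |volume| = 23.30

Directed edges: 165 total; 9 unmatched, e.g. (2.47,1.7,0.25)→(3.34,1.61,1.23) → open.


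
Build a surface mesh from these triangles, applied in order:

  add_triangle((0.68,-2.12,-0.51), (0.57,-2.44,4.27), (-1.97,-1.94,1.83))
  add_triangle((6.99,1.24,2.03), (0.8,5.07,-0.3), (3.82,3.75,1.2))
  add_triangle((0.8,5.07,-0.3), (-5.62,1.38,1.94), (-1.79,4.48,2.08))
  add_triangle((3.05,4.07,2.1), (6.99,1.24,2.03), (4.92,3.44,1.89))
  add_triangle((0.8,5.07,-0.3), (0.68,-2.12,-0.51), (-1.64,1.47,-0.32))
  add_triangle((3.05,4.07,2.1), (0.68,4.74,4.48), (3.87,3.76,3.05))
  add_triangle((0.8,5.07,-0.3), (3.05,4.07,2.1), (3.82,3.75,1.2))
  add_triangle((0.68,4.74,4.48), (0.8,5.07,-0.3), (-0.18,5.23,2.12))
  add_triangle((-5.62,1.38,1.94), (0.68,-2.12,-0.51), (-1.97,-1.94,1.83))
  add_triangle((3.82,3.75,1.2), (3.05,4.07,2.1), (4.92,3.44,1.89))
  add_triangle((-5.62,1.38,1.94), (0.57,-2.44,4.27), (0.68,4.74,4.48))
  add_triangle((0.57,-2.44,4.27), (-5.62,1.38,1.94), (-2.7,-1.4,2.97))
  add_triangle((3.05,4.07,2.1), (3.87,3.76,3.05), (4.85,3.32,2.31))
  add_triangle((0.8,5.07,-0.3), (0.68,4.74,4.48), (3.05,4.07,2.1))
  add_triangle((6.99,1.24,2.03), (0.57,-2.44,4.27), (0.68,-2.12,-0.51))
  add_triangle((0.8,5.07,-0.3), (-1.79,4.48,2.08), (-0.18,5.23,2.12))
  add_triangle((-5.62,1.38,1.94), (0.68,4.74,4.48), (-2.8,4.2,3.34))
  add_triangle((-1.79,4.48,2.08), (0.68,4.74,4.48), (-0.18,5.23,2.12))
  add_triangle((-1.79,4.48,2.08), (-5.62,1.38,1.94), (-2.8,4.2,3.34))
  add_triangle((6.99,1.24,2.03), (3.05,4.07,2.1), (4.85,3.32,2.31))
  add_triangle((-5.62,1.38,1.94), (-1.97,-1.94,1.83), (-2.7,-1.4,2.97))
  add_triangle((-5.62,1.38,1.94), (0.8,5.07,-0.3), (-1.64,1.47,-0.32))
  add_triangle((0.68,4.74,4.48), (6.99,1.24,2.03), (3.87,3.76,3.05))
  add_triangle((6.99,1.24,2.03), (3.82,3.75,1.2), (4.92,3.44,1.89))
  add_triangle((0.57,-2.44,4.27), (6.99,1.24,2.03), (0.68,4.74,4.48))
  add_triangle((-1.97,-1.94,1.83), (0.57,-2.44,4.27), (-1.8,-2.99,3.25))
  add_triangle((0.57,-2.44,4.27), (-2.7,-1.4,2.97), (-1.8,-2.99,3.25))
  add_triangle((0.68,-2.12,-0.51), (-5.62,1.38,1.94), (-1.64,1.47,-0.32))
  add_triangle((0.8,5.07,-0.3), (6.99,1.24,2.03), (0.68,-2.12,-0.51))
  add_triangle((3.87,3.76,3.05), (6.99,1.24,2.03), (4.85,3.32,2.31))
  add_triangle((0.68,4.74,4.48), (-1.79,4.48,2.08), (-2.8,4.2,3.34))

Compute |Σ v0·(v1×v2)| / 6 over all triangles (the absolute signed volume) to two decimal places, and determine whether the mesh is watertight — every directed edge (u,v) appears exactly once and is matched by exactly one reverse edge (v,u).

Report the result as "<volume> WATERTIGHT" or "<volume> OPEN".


Per-triangle v0·(v1×v2)/6:
  t1: +4.2761
  t2: +2.4256
  t3: +7.3026
  t4: +1.7356
  t5: +1.2049
  t6: +3.6146
  t7: +3.4926
  t8: +3.9043
  t9: +2.7286
  t10: +1.2464
  t11: +30.6874
  t12: +4.2407
  t13: +1.3523
  t14: +9.8199
  t15: +12.8084
  t16: +3.1339
  t17: +4.6026
  t18: +3.8423
  t19: +4.1722
  t20: +0.2269
  t21: +2.4046
  t22: +4.3473
  t23: +4.9686
  t24: +1.3796
  t25: +34.7664
  t26: -0.3635
  t27: +2.9688
  t28: +1.8962
  t29: +5.4514
  t30: +2.2913
  t31: +4.5806
Σ = +171.5091 → |volume| = 171.51

Directed edges: 93 total; 3 unmatched, e.g. (-1.97,-1.94,1.83)→(-2.7,-1.4,2.97) → open.

171.51 OPEN


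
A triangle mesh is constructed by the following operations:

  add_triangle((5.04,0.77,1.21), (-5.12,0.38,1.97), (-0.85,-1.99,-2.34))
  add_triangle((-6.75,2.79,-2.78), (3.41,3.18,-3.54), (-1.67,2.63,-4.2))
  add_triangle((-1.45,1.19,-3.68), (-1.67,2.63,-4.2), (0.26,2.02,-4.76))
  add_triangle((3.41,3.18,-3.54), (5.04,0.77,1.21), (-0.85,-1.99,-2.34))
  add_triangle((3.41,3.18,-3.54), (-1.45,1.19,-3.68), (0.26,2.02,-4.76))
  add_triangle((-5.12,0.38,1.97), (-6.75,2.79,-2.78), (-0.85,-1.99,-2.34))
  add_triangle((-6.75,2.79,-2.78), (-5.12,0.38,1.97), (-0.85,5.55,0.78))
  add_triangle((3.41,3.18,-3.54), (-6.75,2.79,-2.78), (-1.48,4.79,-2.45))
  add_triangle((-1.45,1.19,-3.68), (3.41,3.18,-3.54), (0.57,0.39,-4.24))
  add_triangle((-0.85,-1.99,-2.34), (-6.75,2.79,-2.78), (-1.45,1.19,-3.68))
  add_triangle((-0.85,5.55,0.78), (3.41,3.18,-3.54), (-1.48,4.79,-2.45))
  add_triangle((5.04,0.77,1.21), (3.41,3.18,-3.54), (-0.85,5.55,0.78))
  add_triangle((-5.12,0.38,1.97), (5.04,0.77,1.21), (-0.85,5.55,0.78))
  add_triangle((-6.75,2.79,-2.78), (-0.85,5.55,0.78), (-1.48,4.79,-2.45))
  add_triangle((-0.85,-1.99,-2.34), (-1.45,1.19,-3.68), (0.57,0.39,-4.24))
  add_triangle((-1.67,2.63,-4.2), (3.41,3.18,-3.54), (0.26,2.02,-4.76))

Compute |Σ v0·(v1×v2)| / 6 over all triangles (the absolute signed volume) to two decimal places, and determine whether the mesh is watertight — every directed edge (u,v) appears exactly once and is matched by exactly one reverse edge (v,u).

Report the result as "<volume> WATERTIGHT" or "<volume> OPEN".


167.63 OPEN

Per-triangle v0·(v1×v2)/6:
  t1: +2.9136
  t2: +7.3444
  t3: +1.6703
  t4: +11.5813
  t5: -1.2490
  t6: +14.6302
  t7: +26.0615
  t8: +13.7389
  t9: +5.6882
  t10: +9.4424
  t11: +14.0110
  t12: +22.9936
  t13: +14.3030
  t14: +16.0759
  t15: +3.7313
  t16: +4.6912
Σ = +167.6277 → |volume| = 167.63

Directed edges: 48 total; 6 unmatched, e.g. (-1.67,2.63,-4.2)→(-6.75,2.79,-2.78) → open.


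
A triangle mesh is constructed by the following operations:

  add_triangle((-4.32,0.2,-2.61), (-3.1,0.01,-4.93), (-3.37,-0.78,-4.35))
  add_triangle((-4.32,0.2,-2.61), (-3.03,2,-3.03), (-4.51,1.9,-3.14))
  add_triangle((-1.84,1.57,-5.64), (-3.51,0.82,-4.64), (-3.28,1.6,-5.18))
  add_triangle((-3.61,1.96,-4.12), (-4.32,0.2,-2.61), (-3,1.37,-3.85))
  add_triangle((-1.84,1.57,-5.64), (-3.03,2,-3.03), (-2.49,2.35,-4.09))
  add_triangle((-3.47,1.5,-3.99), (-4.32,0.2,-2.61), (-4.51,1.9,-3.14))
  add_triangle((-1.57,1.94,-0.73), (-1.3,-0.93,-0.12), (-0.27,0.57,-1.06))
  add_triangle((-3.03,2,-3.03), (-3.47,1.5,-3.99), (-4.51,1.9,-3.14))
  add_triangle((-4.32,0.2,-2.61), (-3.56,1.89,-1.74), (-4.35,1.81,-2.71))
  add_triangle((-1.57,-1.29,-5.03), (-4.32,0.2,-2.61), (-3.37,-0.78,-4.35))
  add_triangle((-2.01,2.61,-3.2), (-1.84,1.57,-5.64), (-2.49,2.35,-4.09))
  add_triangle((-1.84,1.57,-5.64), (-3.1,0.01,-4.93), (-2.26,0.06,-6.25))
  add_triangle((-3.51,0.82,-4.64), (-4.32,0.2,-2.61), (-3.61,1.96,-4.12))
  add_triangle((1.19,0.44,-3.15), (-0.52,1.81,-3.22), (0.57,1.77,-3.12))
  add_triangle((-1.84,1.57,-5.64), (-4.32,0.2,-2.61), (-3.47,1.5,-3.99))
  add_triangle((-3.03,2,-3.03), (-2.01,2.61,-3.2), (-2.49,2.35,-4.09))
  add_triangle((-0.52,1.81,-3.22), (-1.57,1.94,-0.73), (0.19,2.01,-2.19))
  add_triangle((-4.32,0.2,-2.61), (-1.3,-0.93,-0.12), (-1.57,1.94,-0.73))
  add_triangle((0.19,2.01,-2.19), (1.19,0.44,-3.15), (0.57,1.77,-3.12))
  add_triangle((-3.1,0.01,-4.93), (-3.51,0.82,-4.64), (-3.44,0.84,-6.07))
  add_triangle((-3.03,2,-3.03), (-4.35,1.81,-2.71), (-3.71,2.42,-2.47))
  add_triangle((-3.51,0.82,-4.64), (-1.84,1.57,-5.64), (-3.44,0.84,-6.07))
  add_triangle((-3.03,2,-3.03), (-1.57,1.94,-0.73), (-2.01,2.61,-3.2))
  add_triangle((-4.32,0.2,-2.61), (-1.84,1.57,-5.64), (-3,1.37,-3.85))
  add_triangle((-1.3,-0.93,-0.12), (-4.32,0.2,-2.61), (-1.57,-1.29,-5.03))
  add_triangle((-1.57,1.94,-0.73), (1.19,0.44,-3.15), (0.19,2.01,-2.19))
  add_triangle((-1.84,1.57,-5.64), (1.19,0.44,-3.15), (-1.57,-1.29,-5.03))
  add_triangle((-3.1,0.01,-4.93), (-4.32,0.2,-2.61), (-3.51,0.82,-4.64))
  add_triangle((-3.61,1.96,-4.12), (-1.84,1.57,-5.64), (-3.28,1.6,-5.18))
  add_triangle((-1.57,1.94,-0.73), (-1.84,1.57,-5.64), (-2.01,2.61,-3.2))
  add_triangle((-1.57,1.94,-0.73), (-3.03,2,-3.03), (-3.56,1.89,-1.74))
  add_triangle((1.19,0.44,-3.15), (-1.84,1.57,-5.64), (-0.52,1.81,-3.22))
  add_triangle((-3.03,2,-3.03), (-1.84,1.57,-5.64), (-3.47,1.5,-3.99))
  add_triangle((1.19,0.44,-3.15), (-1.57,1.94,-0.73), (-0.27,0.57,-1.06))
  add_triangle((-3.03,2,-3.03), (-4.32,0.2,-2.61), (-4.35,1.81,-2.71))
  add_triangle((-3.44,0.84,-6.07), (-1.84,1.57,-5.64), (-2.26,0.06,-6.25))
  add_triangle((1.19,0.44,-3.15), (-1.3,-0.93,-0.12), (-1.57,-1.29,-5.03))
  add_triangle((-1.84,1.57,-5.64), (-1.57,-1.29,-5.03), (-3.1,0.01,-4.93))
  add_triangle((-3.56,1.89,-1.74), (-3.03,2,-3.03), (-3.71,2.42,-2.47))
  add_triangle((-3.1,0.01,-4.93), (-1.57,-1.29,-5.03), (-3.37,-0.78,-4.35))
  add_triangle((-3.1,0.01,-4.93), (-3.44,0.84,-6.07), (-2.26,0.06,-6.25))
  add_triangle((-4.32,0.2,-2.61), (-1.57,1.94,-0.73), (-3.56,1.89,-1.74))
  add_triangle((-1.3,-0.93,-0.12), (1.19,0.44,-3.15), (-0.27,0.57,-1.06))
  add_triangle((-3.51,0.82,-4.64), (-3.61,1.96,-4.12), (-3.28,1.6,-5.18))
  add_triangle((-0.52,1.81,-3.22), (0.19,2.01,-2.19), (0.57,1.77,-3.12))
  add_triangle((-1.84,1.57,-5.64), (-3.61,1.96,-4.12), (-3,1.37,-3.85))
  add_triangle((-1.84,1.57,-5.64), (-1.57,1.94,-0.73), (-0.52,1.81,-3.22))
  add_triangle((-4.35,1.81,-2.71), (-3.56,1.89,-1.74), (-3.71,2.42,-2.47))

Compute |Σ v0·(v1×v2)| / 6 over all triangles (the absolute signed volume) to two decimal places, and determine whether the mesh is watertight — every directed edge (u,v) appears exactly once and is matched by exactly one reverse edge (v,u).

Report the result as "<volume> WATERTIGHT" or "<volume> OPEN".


39.64 WATERTIGHT

Per-triangle v0·(v1×v2)/6:
  t1: +1.8378
  t2: -0.9045
  t3: +1.0015
  t4: -0.9114
  t5: +1.0684
  t6: +1.9053
  t7: -0.5902
  t8: +0.8297
  t9: +0.5775
  t10: -0.4803
  t11: +0.7675
  t12: -2.0723
  t13: +2.3343
  t14: +0.7816
  t15: +2.3425
  t16: +0.6123
  t17: +1.0534
  t18: +1.0504
  t19: +0.0981
  t20: +0.6538
  t21: +0.6407
  t22: +0.9473
  t23: +1.0874
  t24: -1.8357
  t25: +3.5627
  t26: -1.0363
  t27: +5.5788
  t28: +1.6894
  t29: +0.8787
  t30: -0.5752
  t31: +1.0256
  t32: +2.1224
  t33: +1.6102
  t34: -0.2381
  t35: +1.2795
  t36: +2.1284
  t37: +0.3175
  t38: +3.8629
  t39: -0.2614
  t40: +1.7105
  t41: +1.1211
  t42: -0.2809
  t43: -0.6313
  t44: +0.8695
  t45: +0.4442
  t46: -0.6977
  t47: +2.0099
  t48: +0.3506
Σ = +39.6364 → |volume| = 39.64

Directed edges: 144 total, each appears once with its reverse present → watertight.


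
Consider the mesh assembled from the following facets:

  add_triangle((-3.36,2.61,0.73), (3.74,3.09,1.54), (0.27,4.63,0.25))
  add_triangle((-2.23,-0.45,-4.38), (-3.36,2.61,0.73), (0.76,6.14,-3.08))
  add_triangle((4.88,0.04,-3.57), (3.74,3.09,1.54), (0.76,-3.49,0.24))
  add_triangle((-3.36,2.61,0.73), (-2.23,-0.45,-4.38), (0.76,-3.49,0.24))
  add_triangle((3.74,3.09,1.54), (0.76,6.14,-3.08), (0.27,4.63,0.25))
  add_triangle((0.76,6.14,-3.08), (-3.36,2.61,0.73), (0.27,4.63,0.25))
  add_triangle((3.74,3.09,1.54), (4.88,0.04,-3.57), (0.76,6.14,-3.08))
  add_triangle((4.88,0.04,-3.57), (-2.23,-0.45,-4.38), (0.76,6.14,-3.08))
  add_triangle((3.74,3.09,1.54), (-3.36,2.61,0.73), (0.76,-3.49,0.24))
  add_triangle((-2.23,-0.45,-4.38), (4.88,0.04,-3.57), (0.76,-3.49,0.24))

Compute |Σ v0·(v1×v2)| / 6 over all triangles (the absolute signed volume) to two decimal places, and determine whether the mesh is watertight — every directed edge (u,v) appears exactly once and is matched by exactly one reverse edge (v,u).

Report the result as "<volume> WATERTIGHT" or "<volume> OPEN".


149.67 WATERTIGHT

Per-triangle v0·(v1×v2)/6:
  t1: +5.3398
  t2: +21.8964
  t3: +14.1399
  t4: +8.3940
  t5: +9.7973
  t6: +9.0634
  t7: +27.6127
  t8: +30.8758
  t9: +5.1802
  t10: +17.3734
Σ = +149.6730 → |volume| = 149.67

Directed edges: 30 total, each appears once with its reverse present → watertight.


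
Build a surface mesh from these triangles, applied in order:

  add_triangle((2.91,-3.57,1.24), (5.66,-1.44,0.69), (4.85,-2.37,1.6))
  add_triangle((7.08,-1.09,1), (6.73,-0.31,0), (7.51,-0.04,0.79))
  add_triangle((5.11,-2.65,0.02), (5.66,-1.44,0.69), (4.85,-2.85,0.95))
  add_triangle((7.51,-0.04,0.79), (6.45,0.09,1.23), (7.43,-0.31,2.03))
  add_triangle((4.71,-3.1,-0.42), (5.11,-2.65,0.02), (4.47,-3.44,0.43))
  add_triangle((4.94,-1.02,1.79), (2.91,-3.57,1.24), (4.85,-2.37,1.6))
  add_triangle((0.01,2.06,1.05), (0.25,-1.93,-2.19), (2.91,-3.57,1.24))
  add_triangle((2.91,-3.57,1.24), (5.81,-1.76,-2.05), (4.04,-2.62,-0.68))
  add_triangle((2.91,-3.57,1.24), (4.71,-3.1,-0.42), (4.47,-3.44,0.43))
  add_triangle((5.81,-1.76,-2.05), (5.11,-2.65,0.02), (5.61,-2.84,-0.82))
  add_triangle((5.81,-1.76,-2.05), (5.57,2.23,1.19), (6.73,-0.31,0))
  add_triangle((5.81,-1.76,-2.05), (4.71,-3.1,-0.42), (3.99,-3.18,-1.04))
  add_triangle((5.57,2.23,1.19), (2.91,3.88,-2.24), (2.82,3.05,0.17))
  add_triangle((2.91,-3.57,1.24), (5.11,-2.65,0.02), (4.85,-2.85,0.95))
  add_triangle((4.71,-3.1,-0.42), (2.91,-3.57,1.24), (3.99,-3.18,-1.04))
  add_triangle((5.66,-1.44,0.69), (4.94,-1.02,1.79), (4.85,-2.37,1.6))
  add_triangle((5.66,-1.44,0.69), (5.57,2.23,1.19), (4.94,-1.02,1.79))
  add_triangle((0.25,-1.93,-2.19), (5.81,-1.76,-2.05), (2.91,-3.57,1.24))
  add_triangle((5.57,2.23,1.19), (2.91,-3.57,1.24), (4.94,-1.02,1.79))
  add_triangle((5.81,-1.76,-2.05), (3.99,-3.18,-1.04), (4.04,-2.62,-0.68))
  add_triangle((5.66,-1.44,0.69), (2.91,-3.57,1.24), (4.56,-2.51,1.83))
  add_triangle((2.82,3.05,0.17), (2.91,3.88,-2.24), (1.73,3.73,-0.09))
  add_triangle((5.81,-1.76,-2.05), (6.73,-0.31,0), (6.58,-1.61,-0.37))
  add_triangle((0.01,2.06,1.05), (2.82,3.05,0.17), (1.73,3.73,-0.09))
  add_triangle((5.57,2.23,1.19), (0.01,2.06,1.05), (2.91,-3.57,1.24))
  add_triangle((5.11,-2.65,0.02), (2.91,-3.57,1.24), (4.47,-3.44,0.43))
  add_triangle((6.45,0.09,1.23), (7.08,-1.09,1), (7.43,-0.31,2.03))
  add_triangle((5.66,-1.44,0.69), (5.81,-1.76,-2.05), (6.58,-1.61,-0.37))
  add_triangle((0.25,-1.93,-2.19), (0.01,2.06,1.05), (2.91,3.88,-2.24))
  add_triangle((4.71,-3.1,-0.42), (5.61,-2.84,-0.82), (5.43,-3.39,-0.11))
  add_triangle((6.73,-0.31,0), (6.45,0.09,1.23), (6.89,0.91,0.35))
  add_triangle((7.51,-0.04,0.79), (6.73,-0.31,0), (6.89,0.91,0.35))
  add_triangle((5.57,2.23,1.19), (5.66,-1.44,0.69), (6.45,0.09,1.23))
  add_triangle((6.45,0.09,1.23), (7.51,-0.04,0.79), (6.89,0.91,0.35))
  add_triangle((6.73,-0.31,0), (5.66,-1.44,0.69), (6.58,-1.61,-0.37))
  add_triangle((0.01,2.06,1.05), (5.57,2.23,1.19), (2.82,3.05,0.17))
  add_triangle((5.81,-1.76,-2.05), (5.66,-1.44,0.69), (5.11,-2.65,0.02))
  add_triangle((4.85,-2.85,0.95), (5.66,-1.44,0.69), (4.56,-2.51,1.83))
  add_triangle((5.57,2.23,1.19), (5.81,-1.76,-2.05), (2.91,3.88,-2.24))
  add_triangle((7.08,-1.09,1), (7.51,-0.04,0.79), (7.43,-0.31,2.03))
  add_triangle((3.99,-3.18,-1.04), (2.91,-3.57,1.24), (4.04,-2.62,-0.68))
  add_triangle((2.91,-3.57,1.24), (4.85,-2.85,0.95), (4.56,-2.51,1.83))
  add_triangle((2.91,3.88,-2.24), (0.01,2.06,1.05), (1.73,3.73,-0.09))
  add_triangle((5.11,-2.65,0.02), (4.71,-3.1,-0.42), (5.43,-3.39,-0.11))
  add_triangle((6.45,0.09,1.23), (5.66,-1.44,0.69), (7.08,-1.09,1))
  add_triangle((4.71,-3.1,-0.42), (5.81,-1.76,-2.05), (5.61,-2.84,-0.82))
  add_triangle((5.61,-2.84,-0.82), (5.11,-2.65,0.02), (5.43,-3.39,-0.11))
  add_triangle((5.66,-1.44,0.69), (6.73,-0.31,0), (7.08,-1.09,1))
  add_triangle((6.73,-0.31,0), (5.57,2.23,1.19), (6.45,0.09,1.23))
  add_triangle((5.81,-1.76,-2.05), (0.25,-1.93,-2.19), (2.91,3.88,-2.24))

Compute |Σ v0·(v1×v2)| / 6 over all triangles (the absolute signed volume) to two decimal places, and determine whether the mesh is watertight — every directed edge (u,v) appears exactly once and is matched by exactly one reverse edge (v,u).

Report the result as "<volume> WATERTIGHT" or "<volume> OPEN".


Per-triangle v0·(v1×v2)/6:
  t1: +1.7439
  t2: +1.0200
  t3: +1.3760
  t4: +0.3810
  t5: +0.6499
  t6: +0.5938
  t7: -1.4848
  t8: -1.1239
  t9: +0.4902
  t10: +0.7762
  t11: +3.7257
  t12: +1.7746
  t13: +4.0133
  t14: +1.2838
  t15: +1.5407
  t16: +1.4983
  t17: +3.9723
  t18: +9.5418
  t19: -1.5084
  t20: -0.9257
  t21: -2.2737
  t22: +2.0434
  t23: +2.3858
  t24: +1.1040
  t25: +5.7862
  t26: +0.4499
  t27: -0.9392
  t28: +0.4783
  t29: +0.8218
  t30: +0.2965
  t31: -1.5414
  t32: +0.9675
  t33: -0.6921
  t34: +0.7118
  t35: +1.5009
  t36: +2.6941
  t37: +3.3522
  t38: +1.4855
  t39: +19.1504
  t40: +1.5579
  t41: -1.1075
  t42: +1.5003
  t43: +0.5024
  t44: -0.1409
  t45: +0.0742
  t46: +0.5069
  t47: +0.4194
  t48: +0.7316
  t49: +2.9139
  t50: +11.8692
Σ = +85.9482 → |volume| = 85.95

Directed edges: 150 total, each appears once with its reverse present → watertight.

85.95 WATERTIGHT
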